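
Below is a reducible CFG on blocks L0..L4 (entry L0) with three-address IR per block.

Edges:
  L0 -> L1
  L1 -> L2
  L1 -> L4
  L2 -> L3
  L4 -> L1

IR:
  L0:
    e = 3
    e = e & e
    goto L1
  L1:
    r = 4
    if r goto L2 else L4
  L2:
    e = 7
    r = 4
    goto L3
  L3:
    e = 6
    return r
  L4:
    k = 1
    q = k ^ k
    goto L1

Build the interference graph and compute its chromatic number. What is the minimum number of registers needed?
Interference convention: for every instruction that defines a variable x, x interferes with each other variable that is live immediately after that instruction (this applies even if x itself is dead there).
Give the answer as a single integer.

Per-block:
  L0 def {e} use ∅
  L1 def {r} use ∅
  L2 def {e,r} use ∅
  L3 def {e} use {r}
  L4 def {k,q} use ∅

Liveness:
  live L0: ∅→∅
  live L1: ∅→∅
  live L2: ∅→{r}
  live L3: {r}→∅
  live L4: ∅→∅

Conflict graph:
  e: {r}
  k: ∅
  q: ∅
  r: {e}

Registers:
  lower bound: {e,r} mutually conflict ⇒ χ ≥ 2
  2-colouring: R0={e,k,q}  R1={r}
  χ = 2

Answer: 2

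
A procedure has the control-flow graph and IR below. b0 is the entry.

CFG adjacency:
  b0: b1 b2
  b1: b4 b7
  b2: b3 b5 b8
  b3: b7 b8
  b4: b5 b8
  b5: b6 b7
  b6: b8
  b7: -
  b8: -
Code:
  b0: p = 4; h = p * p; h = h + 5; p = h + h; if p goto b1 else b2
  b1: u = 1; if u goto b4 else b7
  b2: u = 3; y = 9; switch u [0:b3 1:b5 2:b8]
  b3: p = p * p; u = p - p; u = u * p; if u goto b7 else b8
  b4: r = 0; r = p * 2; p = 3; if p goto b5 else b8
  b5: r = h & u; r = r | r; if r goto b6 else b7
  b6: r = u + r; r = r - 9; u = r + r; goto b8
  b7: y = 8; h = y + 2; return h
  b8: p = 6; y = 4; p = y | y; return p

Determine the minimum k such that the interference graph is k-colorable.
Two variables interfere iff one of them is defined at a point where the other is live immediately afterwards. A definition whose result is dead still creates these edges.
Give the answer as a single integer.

Per-block:
  b0: def={h,p} ue=∅
  b1: def={u} ue=∅
  b2: def={u,y} ue=∅
  b3: def={p,u} ue={p}
  b4: def={p,r} ue={p}
  b5: def={r} ue={h,u}
  b6: def={r,u} ue={r,u}
  b7: def={h,y} ue=∅
  b8: def={p,y} ue=∅

Live sets:
  live b0: ∅→{h,p}
  live b1: {h,p}→{h,p,u}
  live b2: {h,p}→{h,p,u}
  live b3: {p}→∅
  live b4: {h,p,u}→{h,u}
  live b5: {h,u}→{r,u}
  live b6: {r,u}→∅
  live b7: ∅→∅
  live b8: ∅→∅

Interference:
  h↔{p,r,u,y}
  p↔{h,r,u,y}
  r↔{h,p,u}
  u↔{h,p,r,y}
  y↔{h,p,u}

Registers:
  lower bound: {h,p,r,u} mutually conflict ⇒ χ ≥ 4
  assign h→R0 p→R1 r→R3 u→R2 y→R3 — no edge inside a register ⇒ χ ≤ 4
  χ = 4

Answer: 4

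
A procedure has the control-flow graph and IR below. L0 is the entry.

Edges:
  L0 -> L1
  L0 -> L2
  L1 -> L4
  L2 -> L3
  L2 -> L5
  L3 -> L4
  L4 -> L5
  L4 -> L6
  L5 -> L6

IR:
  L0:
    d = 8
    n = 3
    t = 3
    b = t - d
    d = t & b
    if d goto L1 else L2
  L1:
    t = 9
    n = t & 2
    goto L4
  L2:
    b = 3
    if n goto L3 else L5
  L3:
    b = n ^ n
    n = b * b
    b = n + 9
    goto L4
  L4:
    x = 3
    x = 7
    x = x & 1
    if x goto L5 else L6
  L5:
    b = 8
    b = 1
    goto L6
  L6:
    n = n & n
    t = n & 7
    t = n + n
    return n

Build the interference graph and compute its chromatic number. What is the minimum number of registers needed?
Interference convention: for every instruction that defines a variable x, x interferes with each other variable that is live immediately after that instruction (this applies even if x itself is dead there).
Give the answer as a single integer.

Answer: 3

Derivation:
def/use:
  L0: def={b,d,n,t} ue=∅
  L1: def={n,t} ue=∅
  L2: def={b} ue={n}
  L3: def={b,n} ue={n}
  L4: def={x} ue=∅
  L5: def={b} ue=∅
  L6: def={n,t} ue={n}

Backward fixpoint:
  L0: in=∅ out={n}
  L1: in=∅ out={n}
  L2: in={n} out={n}
  L3: in={n} out={n}
  L4: in={n} out={n}
  L5: in={n} out={n}
  L6: in={n} out=∅

Interfere edges:
  b↔{n,t}
  d↔{n,t}
  n↔{b,d,t,x}
  t↔{b,d,n}
  x↔{n}

Registers:
  clique {b,n,t} ⇒ need ≥ 3
  3-colouring: R0={n}  R1={t,x}  R2={b,d}
  χ = 3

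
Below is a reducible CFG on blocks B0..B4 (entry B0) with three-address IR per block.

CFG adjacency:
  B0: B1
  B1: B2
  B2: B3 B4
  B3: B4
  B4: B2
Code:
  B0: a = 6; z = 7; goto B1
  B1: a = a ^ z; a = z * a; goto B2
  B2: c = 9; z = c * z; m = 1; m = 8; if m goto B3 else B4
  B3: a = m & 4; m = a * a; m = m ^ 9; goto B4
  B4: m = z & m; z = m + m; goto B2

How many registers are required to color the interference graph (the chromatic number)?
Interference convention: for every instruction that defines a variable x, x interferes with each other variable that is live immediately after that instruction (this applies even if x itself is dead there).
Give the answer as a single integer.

Block summaries:
  B0: def={a,z} ue=∅
  B1: def={a} ue={a,z}
  B2: def={c,m,z} ue={z}
  B3: def={a,m} ue={m}
  B4: def={m,z} ue={m,z}

Live sets:
  live B0: ∅→{a,z}
  live B1: {a,z}→{z}
  live B2: {z}→{m,z}
  live B3: {m,z}→{m,z}
  live B4: {m,z}→{z}

Conflict graph:
  a↔{z}
  c↔{z}
  m↔{z}
  z↔{a,c,m}

Chromatic number:
  {a,z} pairwise interfere (2-clique) ⇒ χ ≥ 2
  assign a→c1 c→c1 m→c1 z→c0 — no edge inside a register ⇒ χ ≤ 2
  χ = 2

Answer: 2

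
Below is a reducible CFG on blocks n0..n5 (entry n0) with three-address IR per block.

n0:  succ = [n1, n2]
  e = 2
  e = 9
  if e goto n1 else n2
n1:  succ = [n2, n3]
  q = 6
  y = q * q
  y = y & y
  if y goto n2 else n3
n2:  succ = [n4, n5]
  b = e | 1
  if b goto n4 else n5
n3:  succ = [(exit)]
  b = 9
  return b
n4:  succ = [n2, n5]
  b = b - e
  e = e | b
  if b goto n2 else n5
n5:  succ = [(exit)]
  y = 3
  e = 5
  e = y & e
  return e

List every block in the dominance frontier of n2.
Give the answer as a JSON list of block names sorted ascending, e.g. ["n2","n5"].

Answer: ["n2"]

Working:
idom tree: n1←n0 n2←n0 n3←n1 n4←n2 n5←n2
Dom at joins:
  n2: preds {n0,n1,n4}: {n0} ∩ {n0,n1} ∩ {n0,n2,n4} = {n0}; idom=n0
  n5: preds {n2,n4}: {n0,n2} ∩ {n0,n2,n4} = {n0,n2}; idom=n2

DF derivation:
  join n2 pred n0: · stop@n0
  join n2 pred n1: n1 stop@n0
  join n2 pred n4: n4→n2 stop@n0
  join n5 pred n2: · stop@n2
  join n5 pred n4: n4 stop@n2
  DF(n0)=∅
  DF(n1)={n2}
  DF(n2)={n2}
  DF(n3)=∅
  DF(n4)={n2,n5}
  DF(n5)=∅

DF(n2) = ["n2"]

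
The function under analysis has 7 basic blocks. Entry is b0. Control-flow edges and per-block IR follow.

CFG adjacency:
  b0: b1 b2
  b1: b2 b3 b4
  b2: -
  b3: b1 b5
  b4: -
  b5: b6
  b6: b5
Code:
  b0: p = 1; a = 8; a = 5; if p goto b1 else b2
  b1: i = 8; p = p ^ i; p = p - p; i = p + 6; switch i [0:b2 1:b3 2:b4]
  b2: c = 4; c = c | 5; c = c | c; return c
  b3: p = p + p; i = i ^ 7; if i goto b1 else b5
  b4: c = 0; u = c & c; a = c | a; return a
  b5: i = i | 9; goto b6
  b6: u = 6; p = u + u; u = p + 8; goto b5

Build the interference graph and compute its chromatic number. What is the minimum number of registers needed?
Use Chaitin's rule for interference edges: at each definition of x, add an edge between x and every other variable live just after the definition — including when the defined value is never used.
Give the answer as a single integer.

Answer: 3

Analysis:
Per-block:
  b0: {a,p} / ∅
  b1: {i,p} / {p}
  b2: {c} / ∅
  b3: {i,p} / {i,p}
  b4: {a,c,u} / {a}
  b5: {i} / {i}
  b6: {p,u} / ∅

Liveness:
  b0: in=∅ out={a,p}
  b1: in={a,p} out={a,i,p}
  b2: in=∅ out=∅
  b3: in={a,i,p} out={a,i,p}
  b4: in={a} out=∅
  b5: in={i} out={i}
  b6: in={i} out={i}

Conflict graph:
  a↔{c,i,p,u}
  c↔{a,u}
  i↔{a,p,u}
  p↔{a,i}
  u↔{a,c,i}

Colouring:
  {a,c,u} pairwise interfere (3-clique) ⇒ χ ≥ 3
  assign a→r0 c→r1 i→r1 p→r2 u→r2 — no edge inside a register ⇒ χ ≤ 3
  χ = 3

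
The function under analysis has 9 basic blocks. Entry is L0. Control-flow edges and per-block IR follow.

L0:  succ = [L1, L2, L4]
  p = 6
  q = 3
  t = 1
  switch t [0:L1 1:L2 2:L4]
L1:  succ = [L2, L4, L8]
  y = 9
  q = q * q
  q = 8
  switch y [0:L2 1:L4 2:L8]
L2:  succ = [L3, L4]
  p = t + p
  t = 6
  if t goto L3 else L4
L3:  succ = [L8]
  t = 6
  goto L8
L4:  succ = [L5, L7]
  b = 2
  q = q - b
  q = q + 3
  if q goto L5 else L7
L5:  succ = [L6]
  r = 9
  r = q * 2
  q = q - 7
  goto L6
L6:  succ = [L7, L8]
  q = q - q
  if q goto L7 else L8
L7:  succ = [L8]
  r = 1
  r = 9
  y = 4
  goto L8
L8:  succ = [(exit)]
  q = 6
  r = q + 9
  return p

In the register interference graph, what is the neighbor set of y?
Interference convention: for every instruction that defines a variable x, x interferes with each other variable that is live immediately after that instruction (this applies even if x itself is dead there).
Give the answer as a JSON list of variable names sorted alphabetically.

Answer: ["p", "q", "t"]

Analysis:
Block summaries:
  L0: def={p,q,t} ue=∅
  L1: def={q,y} ue={q}
  L2: def={p,t} ue={p,t}
  L3: def={t} ue=∅
  L4: def={b,q} ue={q}
  L5: def={q,r} ue={q}
  L6: def={q} ue={q}
  L7: def={r,y} ue=∅
  L8: def={q,r} ue={p}

Liveness:
  L0: in=∅ out={p,q,t}
  L1: in={p,q,t} out={p,q,t}
  L2: in={p,q,t} out={p,q}
  L3: in={p} out={p}
  L4: in={p,q} out={p,q}
  L5: in={p,q} out={p,q}
  L6: in={p,q} out={p}
  L7: in={p} out={p}
  L8: in={p} out=∅

Conflict graph:
  b↔{p,q}
  p↔{b,q,r,t,y}
  q↔{b,p,r,t,y}
  r↔{p,q}
  t↔{p,q,y}
  y↔{p,q,t}

N(y) = ["p", "q", "t"]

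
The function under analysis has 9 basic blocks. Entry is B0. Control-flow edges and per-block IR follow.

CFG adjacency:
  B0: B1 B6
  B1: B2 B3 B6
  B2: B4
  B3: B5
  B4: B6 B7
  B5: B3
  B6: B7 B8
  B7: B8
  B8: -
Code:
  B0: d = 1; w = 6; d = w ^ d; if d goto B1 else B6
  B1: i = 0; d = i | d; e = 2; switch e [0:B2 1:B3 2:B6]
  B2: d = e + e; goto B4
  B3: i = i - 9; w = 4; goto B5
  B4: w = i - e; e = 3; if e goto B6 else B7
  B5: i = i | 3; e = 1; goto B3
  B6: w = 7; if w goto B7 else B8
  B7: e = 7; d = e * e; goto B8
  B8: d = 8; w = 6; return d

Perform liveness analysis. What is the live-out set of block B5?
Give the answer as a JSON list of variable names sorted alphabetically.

def/use:
  B0 def {d,w} use ∅
  B1 def {d,e,i} use {d}
  B2 def {d} use {e}
  B3 def {i,w} use {i}
  B4 def {e,w} use {e,i}
  B5 def {e,i} use {i}
  B6 def {w} use ∅
  B7 def {d,e} use ∅
  B8 def {d,w} use ∅

Liveness:
  live B0: ∅→{d}
  live B1: {d}→{e,i}
  live B2: {e,i}→{e,i}
  live B3: {i}→{i}
  live B4: {e,i}→∅
  live B5: {i}→{i}
  live B6: ∅→∅
  live B7: ∅→∅
  live B8: ∅→∅

live-out(B5) = ["i"]

Answer: ["i"]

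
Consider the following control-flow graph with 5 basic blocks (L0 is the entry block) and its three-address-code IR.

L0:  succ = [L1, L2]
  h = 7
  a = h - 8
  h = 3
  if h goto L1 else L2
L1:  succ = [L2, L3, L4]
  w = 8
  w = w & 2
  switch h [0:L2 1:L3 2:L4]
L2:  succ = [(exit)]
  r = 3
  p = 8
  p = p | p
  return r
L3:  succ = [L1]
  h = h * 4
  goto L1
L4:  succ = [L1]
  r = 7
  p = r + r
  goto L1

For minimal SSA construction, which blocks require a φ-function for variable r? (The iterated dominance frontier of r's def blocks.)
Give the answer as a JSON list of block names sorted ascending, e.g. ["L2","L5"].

idom tree: L1←L0 L2←L0 L3←L1 L4←L1
Join-block Dom:
  L1: preds {L0,L3,L4}: {L0} ∩ {L0,L1,L3} ∩ {L0,L1,L4} = {L0}; idom=L0
  L2: preds {L0,L1}: {L0} ∩ {L0,L1} = {L0}; idom=L0

DF walk-up:
  join L1 pred L0: · stop@L0
  join L1 pred L3: L3→L1 stop@L0
  join L1 pred L4: L4→L1 stop@L0
  join L2 pred L0: · stop@L0
  join L2 pred L1: L1 stop@L0
  DF(L0)=∅
  DF(L1)={L1,L2}
  DF(L2)=∅
  DF(L3)={L1}
  DF(L4)={L1}

φ for r: defs {L2,L4}
  DF⁺ = {L1,L2}

Answer: ["L1", "L2"]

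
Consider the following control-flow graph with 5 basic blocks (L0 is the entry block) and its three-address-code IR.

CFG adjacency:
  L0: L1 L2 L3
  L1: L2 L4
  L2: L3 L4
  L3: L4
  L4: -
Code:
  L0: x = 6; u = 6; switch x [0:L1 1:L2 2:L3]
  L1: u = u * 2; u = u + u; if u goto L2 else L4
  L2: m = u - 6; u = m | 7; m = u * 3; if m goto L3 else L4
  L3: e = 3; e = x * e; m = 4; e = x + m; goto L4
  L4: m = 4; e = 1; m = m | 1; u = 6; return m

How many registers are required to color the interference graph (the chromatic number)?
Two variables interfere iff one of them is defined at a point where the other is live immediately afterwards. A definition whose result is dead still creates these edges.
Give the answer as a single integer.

Answer: 3

Working:
def/use:
  L0 def {u,x} use ∅
  L1 def {u} use {u}
  L2 def {m,u} use {u}
  L3 def {e,m} use {x}
  L4 def {e,m,u} use ∅

Live sets:
  live L0: ∅→{u,x}
  live L1: {u,x}→{u,x}
  live L2: {u,x}→{x}
  live L3: {x}→∅
  live L4: ∅→∅

Interfere edges:
  e: {m,x}
  m: {e,u,x}
  u: {m,x}
  x: {e,m,u}

Registers:
  lower bound: {e,m,x} mutually conflict ⇒ χ ≥ 3
  assign e→c2 m→c0 u→c2 x→c1 — no edge inside a register ⇒ χ ≤ 3
  χ = 3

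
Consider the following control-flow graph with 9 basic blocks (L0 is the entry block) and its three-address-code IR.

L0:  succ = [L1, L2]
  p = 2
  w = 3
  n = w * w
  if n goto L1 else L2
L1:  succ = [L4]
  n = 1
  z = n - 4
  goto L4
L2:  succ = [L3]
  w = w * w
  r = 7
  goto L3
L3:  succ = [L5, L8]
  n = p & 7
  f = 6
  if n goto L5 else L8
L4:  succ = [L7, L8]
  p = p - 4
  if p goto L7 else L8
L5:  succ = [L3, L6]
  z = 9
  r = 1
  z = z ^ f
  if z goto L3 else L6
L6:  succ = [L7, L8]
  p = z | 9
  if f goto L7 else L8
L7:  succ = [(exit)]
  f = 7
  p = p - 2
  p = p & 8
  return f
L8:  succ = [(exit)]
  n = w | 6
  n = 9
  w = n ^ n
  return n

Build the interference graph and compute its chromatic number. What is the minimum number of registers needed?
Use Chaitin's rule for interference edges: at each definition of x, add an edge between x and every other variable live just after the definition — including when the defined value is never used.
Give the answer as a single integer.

def/use:
  L0: def={n,p,w} ue=∅
  L1: def={n,z} ue=∅
  L2: def={r,w} ue={w}
  L3: def={f,n} ue={p}
  L4: def={p} ue={p}
  L5: def={r,z} ue={f}
  L6: def={p} ue={f,z}
  L7: def={f,p} ue={p}
  L8: def={n,w} ue={w}

Backward fixpoint:
  live L0: ∅→{p,w}
  live L1: {p,w}→{p,w}
  live L2: {p,w}→{p,w}
  live L3: {p,w}→{f,p,w}
  live L4: {p,w}→{p,w}
  live L5: {f,p,w}→{f,p,w,z}
  live L6: {f,w,z}→{p,w}
  live L7: {p}→∅
  live L8: {w}→∅

Interfere edges:
  f: {n,p,r,w,z}
  n: {f,p,w}
  p: {f,n,r,w,z}
  r: {f,p,w,z}
  w: {f,n,p,r,z}
  z: {f,p,r,w}

Colouring:
  lower bound: {f,p,r,w,z} mutually conflict ⇒ χ ≥ 5
  assign f→c0 n→c3 p→c1 r→c3 w→c2 z→c4 — no edge inside a register ⇒ χ ≤ 5
  χ = 5

Answer: 5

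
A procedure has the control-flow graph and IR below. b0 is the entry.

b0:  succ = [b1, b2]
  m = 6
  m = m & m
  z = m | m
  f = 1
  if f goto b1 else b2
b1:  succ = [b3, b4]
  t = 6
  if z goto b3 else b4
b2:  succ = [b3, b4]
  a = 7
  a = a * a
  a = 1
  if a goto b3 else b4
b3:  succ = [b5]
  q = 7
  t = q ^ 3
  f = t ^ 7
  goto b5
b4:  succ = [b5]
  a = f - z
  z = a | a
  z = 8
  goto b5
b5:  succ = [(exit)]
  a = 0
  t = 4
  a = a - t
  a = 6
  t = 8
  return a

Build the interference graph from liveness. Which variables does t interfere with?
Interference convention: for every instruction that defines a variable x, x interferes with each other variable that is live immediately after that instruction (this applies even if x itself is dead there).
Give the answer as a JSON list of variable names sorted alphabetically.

Answer: ["a", "f", "z"]

Working:
Block summaries:
  b0: {f,m,z} / ∅
  b1: {t} / {z}
  b2: {a} / ∅
  b3: {f,q,t} / ∅
  b4: {a,z} / {f,z}
  b5: {a,t} / ∅

Backward fixpoint:
  live b0: ∅→{f,z}
  live b1: {f,z}→{f,z}
  live b2: {f,z}→{f,z}
  live b3: ∅→∅
  live b4: {f,z}→∅
  live b5: ∅→∅

Interference:
  a↔{f,t,z}
  f↔{a,t,z}
  m↔∅
  q↔∅
  t↔{a,f,z}
  z↔{a,f,t}

N(t) = ["a", "f", "z"]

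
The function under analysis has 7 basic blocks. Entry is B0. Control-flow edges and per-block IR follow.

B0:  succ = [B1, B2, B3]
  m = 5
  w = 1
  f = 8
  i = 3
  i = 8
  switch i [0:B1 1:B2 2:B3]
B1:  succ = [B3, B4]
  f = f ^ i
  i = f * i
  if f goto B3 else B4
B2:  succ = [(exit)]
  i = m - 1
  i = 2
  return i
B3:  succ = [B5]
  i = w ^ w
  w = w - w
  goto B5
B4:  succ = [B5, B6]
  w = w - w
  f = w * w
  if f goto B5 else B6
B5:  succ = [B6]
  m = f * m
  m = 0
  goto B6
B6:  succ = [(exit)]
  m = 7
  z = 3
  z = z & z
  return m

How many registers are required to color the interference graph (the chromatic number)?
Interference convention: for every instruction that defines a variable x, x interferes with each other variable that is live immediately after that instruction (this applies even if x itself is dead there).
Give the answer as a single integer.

Per-block:
  B0 def {f,i,m,w} use ∅
  B1 def {f,i} use {f,i}
  B2 def {i} use {m}
  B3 def {i,w} use {w}
  B4 def {f,w} use {w}
  B5 def {m} use {f,m}
  B6 def {m,z} use ∅

Backward fixpoint:
  live B0: ∅→{f,i,m,w}
  live B1: {f,i,m,w}→{f,m,w}
  live B2: {m}→∅
  live B3: {f,m,w}→{f,m}
  live B4: {m,w}→{f,m}
  live B5: {f,m}→∅
  live B6: ∅→∅

Interfere edges:
  f↔{i,m,w}
  i↔{f,m,w}
  m↔{f,i,w,z}
  w↔{f,i,m}
  z↔{m}

Registers:
  clique {f,i,m,w} ⇒ need ≥ 4
  4-colouring: R0={m}  R1={f,z}  R2={i}  R3={w}
  χ = 4

Answer: 4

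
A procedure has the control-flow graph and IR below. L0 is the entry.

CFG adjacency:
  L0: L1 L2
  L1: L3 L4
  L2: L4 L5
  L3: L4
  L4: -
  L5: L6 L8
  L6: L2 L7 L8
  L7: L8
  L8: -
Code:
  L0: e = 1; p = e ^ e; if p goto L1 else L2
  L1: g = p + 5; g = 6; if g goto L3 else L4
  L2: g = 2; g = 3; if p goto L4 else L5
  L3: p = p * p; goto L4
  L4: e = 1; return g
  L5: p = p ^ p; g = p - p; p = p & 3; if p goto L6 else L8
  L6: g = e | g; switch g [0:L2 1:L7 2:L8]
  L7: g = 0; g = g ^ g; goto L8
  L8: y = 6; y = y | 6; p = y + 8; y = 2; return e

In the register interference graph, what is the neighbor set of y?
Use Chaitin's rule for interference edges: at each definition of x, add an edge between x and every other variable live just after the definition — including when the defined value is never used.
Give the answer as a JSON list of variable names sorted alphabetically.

Answer: ["e"]

Derivation:
Per-block:
  L0: {e,p} / ∅
  L1: {g} / {p}
  L2: {g} / {p}
  L3: {p} / {p}
  L4: {e} / {g}
  L5: {g,p} / {p}
  L6: {g} / {e,g}
  L7: {g} / ∅
  L8: {p,y} / {e}

Liveness:
  L0 li=∅ lo={e,p}
  L1 li={p} lo={g,p}
  L2 li={e,p} lo={e,g,p}
  L3 li={g,p} lo={g}
  L4 li={g} lo=∅
  L5 li={e,p} lo={e,g,p}
  L6 li={e,g,p} lo={e,p}
  L7 li={e} lo={e}
  L8 li={e} lo=∅

Interference:
  e — {g,p,y}
  g — {e,p}
  p — {e,g}
  y — {e}

N(y) = ["e"]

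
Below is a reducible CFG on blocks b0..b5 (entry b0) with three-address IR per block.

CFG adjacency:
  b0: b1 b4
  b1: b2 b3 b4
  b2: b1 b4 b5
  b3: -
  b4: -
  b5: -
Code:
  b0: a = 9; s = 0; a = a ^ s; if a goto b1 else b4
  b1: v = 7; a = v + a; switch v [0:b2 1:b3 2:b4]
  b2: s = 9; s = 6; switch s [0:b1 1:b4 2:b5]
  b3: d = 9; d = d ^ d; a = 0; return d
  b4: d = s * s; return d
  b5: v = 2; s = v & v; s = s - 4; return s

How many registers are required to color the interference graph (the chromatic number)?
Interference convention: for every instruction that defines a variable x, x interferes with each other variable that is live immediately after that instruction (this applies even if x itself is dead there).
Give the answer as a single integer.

Answer: 3

Working:
Per-block:
  b0 def {a,s} use ∅
  b1 def {a,v} use {a}
  b2 def {s} use ∅
  b3 def {a,d} use ∅
  b4 def {d} use {s}
  b5 def {s,v} use ∅

Live sets:
  b0: in=∅ out={a,s}
  b1: in={a,s} out={a,s}
  b2: in={a} out={a,s}
  b3: in=∅ out=∅
  b4: in={s} out=∅
  b5: in=∅ out=∅

Interfere edges:
  a — {d,s,v}
  d — {a}
  s — {a,v}
  v — {a,s}

Registers:
  clique {a,s,v} ⇒ need ≥ 3
  assign a→R0 d→R1 s→R1 v→R2 — no edge inside a register ⇒ χ ≤ 3
  χ = 3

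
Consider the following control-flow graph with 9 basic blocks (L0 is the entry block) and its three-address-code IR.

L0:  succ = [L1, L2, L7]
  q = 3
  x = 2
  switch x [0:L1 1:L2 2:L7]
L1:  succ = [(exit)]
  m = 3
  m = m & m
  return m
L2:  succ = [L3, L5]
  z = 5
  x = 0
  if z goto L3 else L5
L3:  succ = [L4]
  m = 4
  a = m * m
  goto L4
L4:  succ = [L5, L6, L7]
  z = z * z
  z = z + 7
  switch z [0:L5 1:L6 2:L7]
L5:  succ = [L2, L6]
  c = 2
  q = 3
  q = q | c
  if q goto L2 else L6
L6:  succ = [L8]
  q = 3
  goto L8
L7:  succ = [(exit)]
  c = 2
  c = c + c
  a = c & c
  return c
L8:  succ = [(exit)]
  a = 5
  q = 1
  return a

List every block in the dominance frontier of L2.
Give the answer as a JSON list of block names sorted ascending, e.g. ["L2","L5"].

idom tree: L1←L0 L2←L0 L3←L2 L4←L3 L5←L2 L6←L2 L7←L0 L8←L6
Dom at joins:
  L2: preds {L0,L5}: {L0} ∩ {L0,L2,L5} = {L0}; idom=L0
  L5: preds {L2,L4}: {L0,L2} ∩ {L0,L2,L3,L4} = {L0,L2}; idom=L2
  L6: preds {L4,L5}: {L0,L2,L3,L4} ∩ {L0,L2,L5} = {L0,L2}; idom=L2
  L7: preds {L0,L4}: {L0} ∩ {L0,L2,L3,L4} = {L0}; idom=L0

DF derivation:
  L2←L0: walk · to L0
  L2←L5: walk L5→L2 to L0
  L5←L2: walk · to L2
  L5←L4: walk L4→L3 to L2
  L6←L4: walk L4→L3 to L2
  L6←L5: walk L5 to L2
  L7←L0: walk · to L0
  L7←L4: walk L4→L3→L2 to L0
  L0: DF=∅
  L1: DF=∅
  L2: DF={L2,L7}
  L3: DF={L5,L6,L7}
  L4: DF={L5,L6,L7}
  L5: DF={L2,L6}
  L6: DF=∅
  L7: DF=∅
  L8: DF=∅

DF(L2) = ["L2", "L7"]

Answer: ["L2", "L7"]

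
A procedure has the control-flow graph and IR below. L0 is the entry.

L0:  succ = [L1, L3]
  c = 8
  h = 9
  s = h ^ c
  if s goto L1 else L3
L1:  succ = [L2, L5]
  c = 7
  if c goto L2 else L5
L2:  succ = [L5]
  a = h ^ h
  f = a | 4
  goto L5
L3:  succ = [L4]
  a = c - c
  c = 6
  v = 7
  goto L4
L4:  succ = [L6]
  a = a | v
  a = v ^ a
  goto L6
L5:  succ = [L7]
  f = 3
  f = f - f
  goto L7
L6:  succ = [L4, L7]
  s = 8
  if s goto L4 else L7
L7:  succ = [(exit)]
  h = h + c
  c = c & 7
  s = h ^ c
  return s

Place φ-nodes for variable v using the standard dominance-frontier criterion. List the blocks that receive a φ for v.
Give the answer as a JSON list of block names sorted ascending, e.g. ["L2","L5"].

Answer: ["L7"]

Analysis:
idom tree: L1←L0 L2←L1 L3←L0 L4←L3 L5←L1 L6←L4 L7←L0
Dom∩ at merges:
  L4: preds {L3,L6}: {L0,L3} ∩ {L0,L3,L4,L6} = {L0,L3}; idom=L3
  L5: preds {L1,L2}: {L0,L1} ∩ {L0,L1,L2} = {L0,L1}; idom=L1
  L7: preds {L5,L6}: {L0,L1,L5} ∩ {L0,L3,L4,L6} = {L0}; idom=L0

DF derivation:
  join L4 pred L3: · stop@L3
  join L4 pred L6: L6→L4 stop@L3
  join L5 pred L1: · stop@L1
  join L5 pred L2: L2 stop@L1
  join L7 pred L5: L5→L1 stop@L0
  join L7 pred L6: L6→L4→L3 stop@L0
  L0: DF=∅
  L1: DF={L7}
  L2: DF={L5}
  L3: DF={L7}
  L4: DF={L4,L7}
  L5: DF={L7}
  L6: DF={L4,L7}
  L7: DF=∅

φ for v: defs {L3}
  DF⁺ = {L7}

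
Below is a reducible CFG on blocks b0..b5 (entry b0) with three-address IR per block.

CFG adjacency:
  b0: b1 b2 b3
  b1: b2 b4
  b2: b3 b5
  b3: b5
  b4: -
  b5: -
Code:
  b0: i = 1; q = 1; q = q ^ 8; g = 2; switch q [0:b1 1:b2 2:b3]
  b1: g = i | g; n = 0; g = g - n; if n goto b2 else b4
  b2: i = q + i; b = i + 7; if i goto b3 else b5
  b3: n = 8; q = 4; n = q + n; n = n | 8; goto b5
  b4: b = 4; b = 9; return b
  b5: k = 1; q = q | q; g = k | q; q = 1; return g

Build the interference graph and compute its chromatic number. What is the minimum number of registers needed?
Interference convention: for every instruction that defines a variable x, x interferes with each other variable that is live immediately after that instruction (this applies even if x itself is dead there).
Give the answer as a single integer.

Answer: 4

Working:
Per-block:
  b0: def={g,i,q} ue=∅
  b1: def={g,n} ue={g,i}
  b2: def={b,i} ue={i,q}
  b3: def={n,q} ue=∅
  b4: def={b} ue=∅
  b5: def={g,k,q} ue={q}

Live sets:
  b0 li=∅ lo={g,i,q}
  b1 li={g,i,q} lo={i,q}
  b2 li={i,q} lo={q}
  b3 li=∅ lo={q}
  b4 li=∅ lo=∅
  b5 li={q} lo=∅

Interfere edges:
  b↔{i,q}
  g↔{i,n,q}
  i↔{b,g,n,q}
  k↔{q}
  n↔{g,i,q}
  q↔{b,g,i,k,n}

Colouring:
  lower bound: {g,i,n,q} mutually conflict ⇒ χ ≥ 4
  4-colouring: R0={q}  R1={i,k}  R2={b,g}  R3={n}
  χ = 4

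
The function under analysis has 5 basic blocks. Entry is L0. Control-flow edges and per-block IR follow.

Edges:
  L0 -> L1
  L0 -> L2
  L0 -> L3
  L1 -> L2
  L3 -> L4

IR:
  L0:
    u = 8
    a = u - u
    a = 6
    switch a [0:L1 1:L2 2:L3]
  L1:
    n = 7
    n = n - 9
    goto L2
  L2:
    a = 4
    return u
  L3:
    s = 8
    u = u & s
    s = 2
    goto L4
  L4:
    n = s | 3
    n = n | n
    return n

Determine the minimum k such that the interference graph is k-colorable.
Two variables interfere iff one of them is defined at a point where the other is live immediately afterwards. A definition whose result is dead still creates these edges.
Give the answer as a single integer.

Per-block:
  L0: {a,u} / ∅
  L1: {n} / ∅
  L2: {a} / {u}
  L3: {s,u} / {u}
  L4: {n} / {s}

Backward fixpoint:
  live L0: ∅→{u}
  live L1: {u}→{u}
  live L2: {u}→∅
  live L3: {u}→{s}
  live L4: {s}→∅

Interfere edges:
  a — {u}
  n — {u}
  s — {u}
  u — {a,n,s}

Colouring:
  {a,u} pairwise interfere (2-clique) ⇒ χ ≥ 2
  2-colouring: c0={u}  c1={a,n,s}
  χ = 2

Answer: 2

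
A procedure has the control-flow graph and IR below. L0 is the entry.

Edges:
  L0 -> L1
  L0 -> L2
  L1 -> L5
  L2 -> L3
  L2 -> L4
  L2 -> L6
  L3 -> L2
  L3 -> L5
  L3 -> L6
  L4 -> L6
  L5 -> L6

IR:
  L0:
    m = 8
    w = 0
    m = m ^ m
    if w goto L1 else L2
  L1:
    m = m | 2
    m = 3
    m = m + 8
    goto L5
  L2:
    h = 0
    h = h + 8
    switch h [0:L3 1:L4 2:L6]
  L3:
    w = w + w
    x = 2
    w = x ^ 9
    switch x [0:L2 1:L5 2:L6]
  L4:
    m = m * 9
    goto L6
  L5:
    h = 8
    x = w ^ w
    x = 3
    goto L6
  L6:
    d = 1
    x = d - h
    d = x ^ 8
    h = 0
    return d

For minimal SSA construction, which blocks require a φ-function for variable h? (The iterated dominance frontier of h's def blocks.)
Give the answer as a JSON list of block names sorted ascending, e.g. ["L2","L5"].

idom tree: L1←L0 L2←L0 L3←L2 L4←L2 L5←L0 L6←L0
Dom∩ at merges:
  L2: preds {L0,L3}: {L0} ∩ {L0,L2,L3} = {L0}; idom=L0
  L5: preds {L1,L3}: {L0,L1} ∩ {L0,L2,L3} = {L0}; idom=L0
  L6: preds {L2,L3,L4,L5}: {L0,L2} ∩ {L0,L2,L3} ∩ {L0,L2,L4} ∩ {L0,L5} = {L0}; idom=L0

Frontier:
  L2←L0: walk · to L0
  L2←L3: walk L3→L2 to L0
  L5←L1: walk L1 to L0
  L5←L3: walk L3→L2 to L0
  L6←L2: walk L2 to L0
  L6←L3: walk L3→L2 to L0
  L6←L4: walk L4→L2 to L0
  L6←L5: walk L5 to L0
  DF(L0)=∅
  DF(L1)={L5}
  DF(L2)={L2,L5,L6}
  DF(L3)={L2,L5,L6}
  DF(L4)={L6}
  DF(L5)={L6}
  DF(L6)=∅

φ for h: defs {L2,L5,L6}
  DF⁺ = {L2,L5,L6}

Answer: ["L2", "L5", "L6"]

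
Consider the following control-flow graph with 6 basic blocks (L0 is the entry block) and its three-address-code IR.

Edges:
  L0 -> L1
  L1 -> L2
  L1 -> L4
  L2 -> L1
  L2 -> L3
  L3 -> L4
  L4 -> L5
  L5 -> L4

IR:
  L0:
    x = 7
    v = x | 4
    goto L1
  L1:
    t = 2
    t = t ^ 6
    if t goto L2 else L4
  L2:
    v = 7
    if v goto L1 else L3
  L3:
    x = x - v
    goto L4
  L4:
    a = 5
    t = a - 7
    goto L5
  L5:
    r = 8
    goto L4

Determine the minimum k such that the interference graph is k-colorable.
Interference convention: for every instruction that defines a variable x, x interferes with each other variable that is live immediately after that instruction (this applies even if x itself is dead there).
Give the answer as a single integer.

def/use:
  L0: {v,x} / ∅
  L1: {t} / ∅
  L2: {v} / ∅
  L3: {x} / {v,x}
  L4: {a,t} / ∅
  L5: {r} / ∅

Backward fixpoint:
  L0 li=∅ lo={x}
  L1 li={x} lo={x}
  L2 li={x} lo={v,x}
  L3 li={v,x} lo=∅
  L4 li=∅ lo=∅
  L5 li=∅ lo=∅

Interfere edges:
  a: ∅
  r: ∅
  t: {x}
  v: {x}
  x: {t,v}

Chromatic number:
  lower bound: {t,x} mutually conflict ⇒ χ ≥ 2
  2-colouring: r0={a,r,x}  r1={t,v}
  χ = 2

Answer: 2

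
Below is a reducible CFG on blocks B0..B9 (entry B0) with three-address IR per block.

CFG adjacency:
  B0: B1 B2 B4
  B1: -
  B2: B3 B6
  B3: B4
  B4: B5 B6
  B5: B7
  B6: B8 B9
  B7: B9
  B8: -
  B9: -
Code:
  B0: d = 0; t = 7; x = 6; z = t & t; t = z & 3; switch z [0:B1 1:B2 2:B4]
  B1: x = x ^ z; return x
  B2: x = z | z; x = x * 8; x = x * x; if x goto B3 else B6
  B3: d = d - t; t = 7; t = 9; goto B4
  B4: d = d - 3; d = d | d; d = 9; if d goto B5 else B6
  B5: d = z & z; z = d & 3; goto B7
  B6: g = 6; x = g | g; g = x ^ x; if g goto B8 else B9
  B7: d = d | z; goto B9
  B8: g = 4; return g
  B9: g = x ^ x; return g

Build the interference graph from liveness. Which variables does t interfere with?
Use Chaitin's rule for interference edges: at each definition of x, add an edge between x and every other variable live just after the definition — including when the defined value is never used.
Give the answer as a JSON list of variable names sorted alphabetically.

Answer: ["d", "x", "z"]

Derivation:
def/use:
  B0 def {d,t,x,z} use ∅
  B1 def {x} use {x,z}
  B2 def {x} use {z}
  B3 def {d,t} use {d,t}
  B4 def {d} use {d}
  B5 def {d,z} use {z}
  B6 def {g,x} use ∅
  B7 def {d} use {d,z}
  B8 def {g} use ∅
  B9 def {g} use {x}

Liveness:
  B0: in=∅ out={d,t,x,z}
  B1: in={x,z} out=∅
  B2: in={d,t,z} out={d,t,x,z}
  B3: in={d,t,x,z} out={d,x,z}
  B4: in={d,x,z} out={x,z}
  B5: in={x,z} out={d,x,z}
  B6: in=∅ out={x}
  B7: in={d,x,z} out={x}
  B8: in=∅ out=∅
  B9: in={x} out=∅

Conflict graph:
  d — {t,x,z}
  g — {x}
  t — {d,x,z}
  x — {d,g,t,z}
  z — {d,t,x}

N(t) = ["d", "x", "z"]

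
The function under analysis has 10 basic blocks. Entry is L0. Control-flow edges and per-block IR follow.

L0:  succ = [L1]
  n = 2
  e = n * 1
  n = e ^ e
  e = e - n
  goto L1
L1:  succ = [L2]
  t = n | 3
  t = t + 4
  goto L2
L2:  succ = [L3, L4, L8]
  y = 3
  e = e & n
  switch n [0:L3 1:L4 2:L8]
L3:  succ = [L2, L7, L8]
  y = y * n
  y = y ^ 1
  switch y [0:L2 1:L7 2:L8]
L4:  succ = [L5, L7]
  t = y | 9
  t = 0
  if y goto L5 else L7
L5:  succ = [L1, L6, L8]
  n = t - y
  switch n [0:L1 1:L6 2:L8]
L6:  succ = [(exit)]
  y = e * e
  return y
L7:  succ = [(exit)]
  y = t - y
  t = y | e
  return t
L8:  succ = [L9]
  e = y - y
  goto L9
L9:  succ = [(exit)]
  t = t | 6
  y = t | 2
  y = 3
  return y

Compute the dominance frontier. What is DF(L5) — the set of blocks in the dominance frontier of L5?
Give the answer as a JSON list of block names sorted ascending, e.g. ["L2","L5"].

Answer: ["L1", "L8"]

Analysis:
idom tree: L1←L0 L2←L1 L3←L2 L4←L2 L5←L4 L6←L5 L7←L2 L8←L2 L9←L8
Dom at joins:
  L1: preds {L0,L5}: {L0} ∩ {L0,L1,L2,L4,L5} = {L0}; idom=L0
  L2: preds {L1,L3}: {L0,L1} ∩ {L0,L1,L2,L3} = {L0,L1}; idom=L1
  L7: preds {L3,L4}: {L0,L1,L2,L3} ∩ {L0,L1,L2,L4} = {L0,L1,L2}; idom=L2
  L8: preds {L2,L3,L5}: {L0,L1,L2} ∩ {L0,L1,L2,L3} ∩ {L0,L1,L2,L4,L5} = {L0,L1,L2}; idom=L2

DF derivation:
  L1←L0: walk · to L0
  L1←L5: walk L5→L4→L2→L1 to L0
  L2←L1: walk · to L1
  L2←L3: walk L3→L2 to L1
  L7←L3: walk L3 to L2
  L7←L4: walk L4 to L2
  L8←L2: walk · to L2
  L8←L3: walk L3 to L2
  L8←L5: walk L5→L4 to L2
  L0: DF=∅
  L1: DF={L1}
  L2: DF={L1,L2}
  L3: DF={L2,L7,L8}
  L4: DF={L1,L7,L8}
  L5: DF={L1,L8}
  L6: DF=∅
  L7: DF=∅
  L8: DF=∅
  L9: DF=∅

DF(L5) = ["L1", "L8"]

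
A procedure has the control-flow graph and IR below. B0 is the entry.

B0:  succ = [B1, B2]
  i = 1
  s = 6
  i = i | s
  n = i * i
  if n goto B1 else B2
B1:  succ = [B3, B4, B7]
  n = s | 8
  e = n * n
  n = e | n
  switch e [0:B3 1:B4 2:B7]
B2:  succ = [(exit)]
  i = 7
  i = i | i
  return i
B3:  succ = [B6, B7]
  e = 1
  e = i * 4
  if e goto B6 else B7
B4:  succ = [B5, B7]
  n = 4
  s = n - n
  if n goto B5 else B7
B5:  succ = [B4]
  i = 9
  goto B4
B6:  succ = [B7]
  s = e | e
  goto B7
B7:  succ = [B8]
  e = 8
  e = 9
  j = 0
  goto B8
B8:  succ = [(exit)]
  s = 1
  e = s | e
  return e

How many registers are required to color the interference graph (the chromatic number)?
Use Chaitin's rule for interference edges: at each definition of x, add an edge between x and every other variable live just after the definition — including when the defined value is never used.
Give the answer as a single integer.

def/use:
  B0 def {i,n,s} use ∅
  B1 def {e,n} use {s}
  B2 def {i} use ∅
  B3 def {e} use {i}
  B4 def {n,s} use ∅
  B5 def {i} use ∅
  B6 def {s} use {e}
  B7 def {e,j} use ∅
  B8 def {e,s} use {e}

Live sets:
  live B0: ∅→{i,s}
  live B1: {i,s}→{i}
  live B2: ∅→∅
  live B3: {i}→{e}
  live B4: ∅→∅
  live B5: ∅→∅
  live B6: {e}→∅
  live B7: ∅→{e}
  live B8: {e}→∅

Conflict graph:
  e — {i,j,n,s}
  i — {e,n,s}
  j — {e}
  n — {e,i,s}
  s — {e,i,n}

Registers:
  {e,i,n,s} pairwise interfere (4-clique) ⇒ χ ≥ 4
  4-colouring: R0={e}  R1={i,j}  R2={n}  R3={s}
  χ = 4

Answer: 4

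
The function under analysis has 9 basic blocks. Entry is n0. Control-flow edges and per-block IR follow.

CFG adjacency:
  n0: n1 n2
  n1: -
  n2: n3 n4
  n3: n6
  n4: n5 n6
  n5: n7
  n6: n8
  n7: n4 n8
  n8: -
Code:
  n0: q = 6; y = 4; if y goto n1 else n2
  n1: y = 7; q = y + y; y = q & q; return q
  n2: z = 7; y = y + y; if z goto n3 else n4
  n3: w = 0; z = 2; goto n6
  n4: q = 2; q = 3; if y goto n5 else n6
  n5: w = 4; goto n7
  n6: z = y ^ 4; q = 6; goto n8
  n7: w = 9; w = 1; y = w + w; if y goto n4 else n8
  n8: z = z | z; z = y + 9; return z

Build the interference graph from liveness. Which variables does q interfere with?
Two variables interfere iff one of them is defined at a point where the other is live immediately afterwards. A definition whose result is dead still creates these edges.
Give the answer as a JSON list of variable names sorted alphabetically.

Answer: ["y", "z"]

Analysis:
Per-block:
  n0 def {q,y} use ∅
  n1 def {q,y} use ∅
  n2 def {y,z} use {y}
  n3 def {w,z} use ∅
  n4 def {q} use {y}
  n5 def {w} use ∅
  n6 def {q,z} use {y}
  n7 def {w,y} use ∅
  n8 def {z} use {y,z}

Backward fixpoint:
  live n0: ∅→{y}
  live n1: ∅→∅
  live n2: {y}→{y,z}
  live n3: {y}→{y}
  live n4: {y,z}→{y,z}
  live n5: {z}→{z}
  live n6: {y}→{y,z}
  live n7: {z}→{y,z}
  live n8: {y,z}→∅

Conflict graph:
  q — {y,z}
  w — {y,z}
  y — {q,w,z}
  z — {q,w,y}

N(q) = ["y", "z"]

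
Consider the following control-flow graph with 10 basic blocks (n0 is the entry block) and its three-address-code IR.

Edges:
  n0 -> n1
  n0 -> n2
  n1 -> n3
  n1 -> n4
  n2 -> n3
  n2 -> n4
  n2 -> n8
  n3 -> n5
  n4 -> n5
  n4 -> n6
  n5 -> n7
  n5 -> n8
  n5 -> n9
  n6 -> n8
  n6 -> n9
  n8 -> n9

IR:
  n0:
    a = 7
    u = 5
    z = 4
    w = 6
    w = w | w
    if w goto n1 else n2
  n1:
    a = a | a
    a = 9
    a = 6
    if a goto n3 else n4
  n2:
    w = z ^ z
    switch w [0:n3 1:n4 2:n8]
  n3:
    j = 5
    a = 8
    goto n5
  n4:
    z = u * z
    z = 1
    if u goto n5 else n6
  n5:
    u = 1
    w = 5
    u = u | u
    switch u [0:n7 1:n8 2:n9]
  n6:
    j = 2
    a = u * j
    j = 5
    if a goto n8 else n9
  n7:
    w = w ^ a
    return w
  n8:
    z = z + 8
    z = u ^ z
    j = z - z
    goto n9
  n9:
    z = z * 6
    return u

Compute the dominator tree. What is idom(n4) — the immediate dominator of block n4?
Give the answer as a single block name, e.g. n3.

Answer: n0

Analysis:
idom tree: n1←n0 n2←n0 n3←n0 n4←n0 n5←n0 n6←n4 n7←n5 n8←n0 n9←n0
Join-block Dom:
  n3: preds {n1,n2}: {n0,n1} ∩ {n0,n2} = {n0}; idom=n0
  n4: preds {n1,n2}: {n0,n1} ∩ {n0,n2} = {n0}; idom=n0
  n5: preds {n3,n4}: {n0,n3} ∩ {n0,n4} = {n0}; idom=n0
  n8: preds {n2,n5,n6}: {n0,n2} ∩ {n0,n5} ∩ {n0,n4,n6} = {n0}; idom=n0
  n9: preds {n5,n6,n8}: {n0,n5} ∩ {n0,n4,n6} ∩ {n0,n8} = {n0}; idom=n0

idom(n4) = n0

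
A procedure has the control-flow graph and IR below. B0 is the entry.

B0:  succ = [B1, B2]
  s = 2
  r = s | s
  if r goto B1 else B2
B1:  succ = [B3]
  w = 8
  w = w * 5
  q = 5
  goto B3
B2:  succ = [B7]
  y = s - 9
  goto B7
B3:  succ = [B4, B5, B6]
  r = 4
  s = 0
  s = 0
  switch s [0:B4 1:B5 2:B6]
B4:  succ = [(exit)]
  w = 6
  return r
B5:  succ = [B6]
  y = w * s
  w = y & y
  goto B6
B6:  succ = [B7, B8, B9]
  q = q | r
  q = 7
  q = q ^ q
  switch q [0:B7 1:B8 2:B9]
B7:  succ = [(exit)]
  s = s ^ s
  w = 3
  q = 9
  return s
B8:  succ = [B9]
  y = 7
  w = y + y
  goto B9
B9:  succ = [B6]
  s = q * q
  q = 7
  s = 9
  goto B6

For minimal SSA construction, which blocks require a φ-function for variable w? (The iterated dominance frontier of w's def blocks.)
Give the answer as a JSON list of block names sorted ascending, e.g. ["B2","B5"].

Answer: ["B6", "B7", "B9"]

Working:
idom tree: B1←B0 B2←B0 B3←B1 B4←B3 B5←B3 B6←B3 B7←B0 B8←B6 B9←B6
Dom at joins:
  B6: preds {B3,B5,B9}: {B0,B1,B3} ∩ {B0,B1,B3,B5} ∩ {B0,B1,B3,B6,B9} = {B0,B1,B3}; idom=B3
  B7: preds {B2,B6}: {B0,B2} ∩ {B0,B1,B3,B6} = {B0}; idom=B0
  B9: preds {B6,B8}: {B0,B1,B3,B6} ∩ {B0,B1,B3,B6,B8} = {B0,B1,B3,B6}; idom=B6

DF derivation:
  B6←B3: walk · to B3
  B6←B5: walk B5 to B3
  B6←B9: walk B9→B6 to B3
  B7←B2: walk B2 to B0
  B7←B6: walk B6→B3→B1 to B0
  B9←B6: walk · to B6
  B9←B8: walk B8 to B6
  DF(B0)=∅
  DF(B1)={B7}
  DF(B2)={B7}
  DF(B3)={B7}
  DF(B4)=∅
  DF(B5)={B6}
  DF(B6)={B6,B7}
  DF(B7)=∅
  DF(B8)={B9}
  DF(B9)={B6}

φ for w: defs {B1,B4,B5,B7,B8}
  DF⁺ = {B6,B7,B9}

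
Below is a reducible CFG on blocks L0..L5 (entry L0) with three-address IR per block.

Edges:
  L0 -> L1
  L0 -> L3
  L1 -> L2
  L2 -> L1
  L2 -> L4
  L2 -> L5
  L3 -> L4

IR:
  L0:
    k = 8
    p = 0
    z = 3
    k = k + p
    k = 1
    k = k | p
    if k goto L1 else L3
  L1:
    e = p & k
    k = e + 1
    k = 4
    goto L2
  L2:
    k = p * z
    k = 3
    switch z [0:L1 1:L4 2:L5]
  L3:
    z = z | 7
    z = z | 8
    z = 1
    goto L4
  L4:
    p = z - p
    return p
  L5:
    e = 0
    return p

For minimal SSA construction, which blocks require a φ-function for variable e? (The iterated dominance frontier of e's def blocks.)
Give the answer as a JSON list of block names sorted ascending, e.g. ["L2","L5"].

Answer: ["L1", "L4"]

Working:
idom tree: L1←L0 L2←L1 L3←L0 L4←L0 L5←L2
Dom∩ at merges:
  L1: preds {L0,L2}: {L0} ∩ {L0,L1,L2} = {L0}; idom=L0
  L4: preds {L2,L3}: {L0,L1,L2} ∩ {L0,L3} = {L0}; idom=L0

DF walk-up:
  L1←L0: walk · to L0
  L1←L2: walk L2→L1 to L0
  L4←L2: walk L2→L1 to L0
  L4←L3: walk L3 to L0
  L0 → ∅
  L1 → {L1,L4}
  L2 → {L1,L4}
  L3 → {L4}
  L4 → ∅
  L5 → ∅

φ for e: defs {L1,L5}
  DF⁺ = {L1,L4}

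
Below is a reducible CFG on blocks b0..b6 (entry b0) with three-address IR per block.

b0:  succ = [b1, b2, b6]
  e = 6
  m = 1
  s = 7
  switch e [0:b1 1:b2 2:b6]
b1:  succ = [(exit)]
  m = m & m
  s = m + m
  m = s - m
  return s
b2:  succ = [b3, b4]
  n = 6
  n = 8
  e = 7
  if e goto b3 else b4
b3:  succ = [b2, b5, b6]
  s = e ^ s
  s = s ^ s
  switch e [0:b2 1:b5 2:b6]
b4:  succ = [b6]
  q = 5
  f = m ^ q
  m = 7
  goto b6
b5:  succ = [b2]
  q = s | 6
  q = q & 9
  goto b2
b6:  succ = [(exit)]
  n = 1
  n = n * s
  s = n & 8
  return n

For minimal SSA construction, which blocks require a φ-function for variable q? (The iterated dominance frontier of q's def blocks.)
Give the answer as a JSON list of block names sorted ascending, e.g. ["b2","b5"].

Answer: ["b2", "b6"]

Working:
idom tree: b1←b0 b2←b0 b3←b2 b4←b2 b5←b3 b6←b0
Dom∩ at merges:
  b2: preds {b0,b3,b5}: {b0} ∩ {b0,b2,b3} ∩ {b0,b2,b3,b5} = {b0}; idom=b0
  b6: preds {b0,b3,b4}: {b0} ∩ {b0,b2,b3} ∩ {b0,b2,b4} = {b0}; idom=b0

Frontier:
  join b2 pred b0: · stop@b0
  join b2 pred b3: b3→b2 stop@b0
  join b2 pred b5: b5→b3→b2 stop@b0
  join b6 pred b0: · stop@b0
  join b6 pred b3: b3→b2 stop@b0
  join b6 pred b4: b4→b2 stop@b0
  b0 → ∅
  b1 → ∅
  b2 → {b2,b6}
  b3 → {b2,b6}
  b4 → {b6}
  b5 → {b2}
  b6 → ∅

φ for q: defs {b4,b5}
  DF⁺ = {b2,b6}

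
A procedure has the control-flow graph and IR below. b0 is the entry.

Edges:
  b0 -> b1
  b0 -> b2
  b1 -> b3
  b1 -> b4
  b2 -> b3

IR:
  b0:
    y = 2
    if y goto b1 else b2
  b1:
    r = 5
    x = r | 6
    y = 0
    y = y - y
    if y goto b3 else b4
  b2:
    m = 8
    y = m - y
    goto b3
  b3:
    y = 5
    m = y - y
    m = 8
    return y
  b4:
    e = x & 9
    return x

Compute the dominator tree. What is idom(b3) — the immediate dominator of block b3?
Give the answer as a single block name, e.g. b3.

idom tree: b1←b0 b2←b0 b3←b0 b4←b1
Join-block Dom:
  b3: preds {b1,b2}: {b0,b1} ∩ {b0,b2} = {b0}; idom=b0

idom(b3) = b0

Answer: b0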